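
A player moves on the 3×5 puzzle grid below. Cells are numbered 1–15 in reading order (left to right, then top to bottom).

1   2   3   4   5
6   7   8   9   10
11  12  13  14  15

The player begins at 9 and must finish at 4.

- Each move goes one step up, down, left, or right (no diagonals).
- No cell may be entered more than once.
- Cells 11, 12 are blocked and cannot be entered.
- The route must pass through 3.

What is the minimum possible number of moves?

Any route passes through 3 somewhere between 9 and 4. Summing Manhattan distances along the two legs (9 → 3 → 4) gives a lower bound of 2 + 1 = 3 moves.
A route of 3 moves achieves this: 9 → 8 → 3 → 4.
Since 3 matches the lower bound, it is optimal.

3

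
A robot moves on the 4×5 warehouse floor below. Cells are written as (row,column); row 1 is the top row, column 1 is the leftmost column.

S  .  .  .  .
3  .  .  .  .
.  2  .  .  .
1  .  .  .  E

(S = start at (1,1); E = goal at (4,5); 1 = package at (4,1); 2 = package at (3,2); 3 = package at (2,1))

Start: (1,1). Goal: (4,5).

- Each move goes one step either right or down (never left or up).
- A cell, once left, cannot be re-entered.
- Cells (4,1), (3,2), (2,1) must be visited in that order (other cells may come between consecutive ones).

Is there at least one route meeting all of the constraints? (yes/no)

(3,2) lies above (4,1), so going from (4,1) to (3,2) would need an upward move — but moves only go right/down, so (4,1) cannot be visited before (3,2).

no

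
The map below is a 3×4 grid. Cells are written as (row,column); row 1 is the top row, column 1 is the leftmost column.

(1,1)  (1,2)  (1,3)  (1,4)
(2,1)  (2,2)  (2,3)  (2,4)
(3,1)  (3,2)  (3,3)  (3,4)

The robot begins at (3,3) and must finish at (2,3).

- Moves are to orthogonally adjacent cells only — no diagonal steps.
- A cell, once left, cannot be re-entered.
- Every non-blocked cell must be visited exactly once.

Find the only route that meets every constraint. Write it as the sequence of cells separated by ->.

(3,3) -> (3,4) -> (2,4) -> (1,4) -> (1,3) -> (1,2) -> (1,1) -> (2,1) -> (3,1) -> (3,2) -> (2,2) -> (2,3)

Need to visit all 12 open cells exactly once, starting at (3,3) and ending at (2,3).
Cell (1,1) has only two open neighbours ((2,1) and (1,2)), so the path must pass straight through it: one of those is the cell it's entered from and the other is where it exits.
Route from (3,3): right 1 to (3,4), up 2 to (1,4), left 3 to (1,1), down 2 to (3,1), right 1 to (3,2), up 1 to (2,2), right 1 to (2,3) — 11 moves in all.
Check: all 12 open cells covered.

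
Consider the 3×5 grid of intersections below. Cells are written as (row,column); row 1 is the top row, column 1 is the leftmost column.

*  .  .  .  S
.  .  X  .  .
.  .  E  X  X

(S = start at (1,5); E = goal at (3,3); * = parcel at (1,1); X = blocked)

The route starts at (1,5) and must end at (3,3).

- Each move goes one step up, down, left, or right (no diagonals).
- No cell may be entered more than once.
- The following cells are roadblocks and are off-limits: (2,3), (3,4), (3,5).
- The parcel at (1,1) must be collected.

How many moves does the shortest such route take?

8

Any route passes through (1,1) somewhere between (1,5) and (3,3). Summing Manhattan distances along the two legs ((1,5) → (1,1) → (3,3)) gives a lower bound of 4 + 4 = 8 moves.
A route of 8 moves achieves this: (1,5) → (1,4) → (1,3) → (1,2) → (1,1) → (2,1) → (3,1) → (3,2) → (3,3).
Since 8 matches the lower bound, it is optimal.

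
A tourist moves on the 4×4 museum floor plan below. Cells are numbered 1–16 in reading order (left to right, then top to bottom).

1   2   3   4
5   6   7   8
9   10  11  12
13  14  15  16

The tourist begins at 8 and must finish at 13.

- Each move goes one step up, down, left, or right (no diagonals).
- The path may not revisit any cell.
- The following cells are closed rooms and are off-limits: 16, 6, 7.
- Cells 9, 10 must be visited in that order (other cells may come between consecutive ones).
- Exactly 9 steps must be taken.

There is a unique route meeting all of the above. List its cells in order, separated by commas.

8, 4, 3, 2, 1, 5, 9, 10, 14, 13

The waypoints must appear in the order 9, 10, with no cell reused.
Route from 8: up 1 to 4, left 3 to 1, down 2 to 9, right 1 to 10, down 1 to 14, left 1 to 13 — 9 moves in all.
Check: order respected (9 at step 6, 10 at step 7); 9 moves as required.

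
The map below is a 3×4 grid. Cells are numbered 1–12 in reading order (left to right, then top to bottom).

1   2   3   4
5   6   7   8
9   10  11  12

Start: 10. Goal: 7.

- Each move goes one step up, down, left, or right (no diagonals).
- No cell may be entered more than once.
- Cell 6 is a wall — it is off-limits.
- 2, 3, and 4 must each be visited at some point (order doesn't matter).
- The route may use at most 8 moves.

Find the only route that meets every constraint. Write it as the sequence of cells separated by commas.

The 8-move cap with required stops at 2, 3, 4 leaves no slack for detours.
Route from 10: left 1 to 9, up 2 to 1, right 3 to 4, down 1 to 8, left 1 to 7 — 8 moves in all.
Check: all required cells visited; 8 ≤ 8 moves.

10, 9, 5, 1, 2, 3, 4, 8, 7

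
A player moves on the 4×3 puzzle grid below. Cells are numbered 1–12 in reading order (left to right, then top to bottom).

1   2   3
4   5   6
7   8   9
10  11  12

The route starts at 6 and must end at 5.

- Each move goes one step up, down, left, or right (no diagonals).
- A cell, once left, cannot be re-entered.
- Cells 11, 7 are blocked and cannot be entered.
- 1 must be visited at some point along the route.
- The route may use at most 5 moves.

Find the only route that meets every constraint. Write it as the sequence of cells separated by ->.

The budget equals the shortest possible length, so every move has to be on a shortest route through the required cells.
Route from 6: up to 3, 2× left (reaching 1), down to 4, right to 5 — 5 moves in all.
Check: all required cells visited; 5 ≤ 5 moves.

6 -> 3 -> 2 -> 1 -> 4 -> 5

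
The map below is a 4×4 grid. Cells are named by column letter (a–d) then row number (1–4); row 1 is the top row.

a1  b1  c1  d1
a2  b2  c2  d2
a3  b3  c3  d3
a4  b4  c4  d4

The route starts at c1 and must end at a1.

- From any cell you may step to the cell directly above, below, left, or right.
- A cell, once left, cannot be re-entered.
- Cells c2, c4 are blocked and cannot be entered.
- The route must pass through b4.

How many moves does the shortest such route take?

Any route passes through b4 somewhere between c1 and a1. Summing Manhattan distances along the two legs (c1 → b4 → a1) gives a lower bound of 4 + 4 = 8 moves.
A route of 8 moves achieves this: c1 → b1 → b2 → b3 → b4 → a4 → a3 → a2 → a1.
Since 8 matches the lower bound, it is optimal.

8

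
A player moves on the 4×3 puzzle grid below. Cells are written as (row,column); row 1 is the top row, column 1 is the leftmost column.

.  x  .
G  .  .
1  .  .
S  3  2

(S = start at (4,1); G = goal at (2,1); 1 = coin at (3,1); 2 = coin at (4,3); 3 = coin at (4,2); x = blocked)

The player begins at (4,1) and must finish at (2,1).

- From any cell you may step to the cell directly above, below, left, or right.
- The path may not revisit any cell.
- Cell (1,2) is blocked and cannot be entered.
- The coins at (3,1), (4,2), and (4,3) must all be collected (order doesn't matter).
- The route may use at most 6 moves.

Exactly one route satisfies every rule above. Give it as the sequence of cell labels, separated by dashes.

The budget equals the shortest possible length, so every move has to be on a shortest route through the required cells.
Route from (4,1): 2× right (reaching (4,3)), up to (3,3), 2× left (reaching (3,1)), up to (2,1) — 6 moves in all.
Check: all required cells visited; 6 ≤ 6 moves.

(4,1) - (4,2) - (4,3) - (3,3) - (3,2) - (3,1) - (2,1)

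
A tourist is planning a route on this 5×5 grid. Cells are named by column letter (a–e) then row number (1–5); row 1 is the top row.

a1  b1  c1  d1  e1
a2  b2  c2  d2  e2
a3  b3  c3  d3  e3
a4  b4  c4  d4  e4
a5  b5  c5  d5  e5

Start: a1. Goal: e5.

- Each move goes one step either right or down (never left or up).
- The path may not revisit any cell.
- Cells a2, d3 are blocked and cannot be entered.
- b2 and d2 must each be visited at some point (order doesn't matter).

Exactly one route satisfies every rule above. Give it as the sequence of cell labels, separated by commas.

Moves only go right or down, so the column and row indices never decrease.
Route from a1: right to b1, down to b2, 3× right (reaching e2), 3× down (reaching e5) — 8 moves in all.
Check: all required cells visited.

a1, b1, b2, c2, d2, e2, e3, e4, e5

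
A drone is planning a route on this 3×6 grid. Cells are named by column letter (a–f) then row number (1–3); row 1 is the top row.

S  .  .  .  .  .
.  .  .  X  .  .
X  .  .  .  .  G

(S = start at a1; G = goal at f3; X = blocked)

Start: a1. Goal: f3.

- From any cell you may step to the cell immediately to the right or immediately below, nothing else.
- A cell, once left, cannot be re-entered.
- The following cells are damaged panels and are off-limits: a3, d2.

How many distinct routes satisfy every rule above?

A right/down-only route from a1 to f3 makes exactly 2 down-moves and 5 right-moves in some order.
With no other constraints that would be C(7,2) = 21 routes.
Subtract routes through each blocked cell (inclusion–exclusion for overlaps): − through d2: 12 − through a3: 1 → 8.
That gives 8 routes.

8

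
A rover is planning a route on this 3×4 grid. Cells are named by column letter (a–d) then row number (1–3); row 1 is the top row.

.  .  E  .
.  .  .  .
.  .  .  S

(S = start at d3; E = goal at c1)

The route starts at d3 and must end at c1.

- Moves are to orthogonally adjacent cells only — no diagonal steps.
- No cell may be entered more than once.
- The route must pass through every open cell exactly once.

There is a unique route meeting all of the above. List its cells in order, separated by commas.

d3, c3, b3, a3, a2, a1, b1, b2, c2, d2, d1, c1

Need to visit all 12 open cells exactly once, starting at d3 and ending at c1.
Cell a3 has only two open neighbours (a2 and b3), so the path must pass straight through it: one of those is the cell it's entered from and the other is where it exits.
Route from d3: 3× left (reaching a3), 2× up (reaching a1), right to b1, down to b2, 2× right (reaching d2), up to d1, left to c1 — 11 moves in all.
Check: all 12 open cells covered.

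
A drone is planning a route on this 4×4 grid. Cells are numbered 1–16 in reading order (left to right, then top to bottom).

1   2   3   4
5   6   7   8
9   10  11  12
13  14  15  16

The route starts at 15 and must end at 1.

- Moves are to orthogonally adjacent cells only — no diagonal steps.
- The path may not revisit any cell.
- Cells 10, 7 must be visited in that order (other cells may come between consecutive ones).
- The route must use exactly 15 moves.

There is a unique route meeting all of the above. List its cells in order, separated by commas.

The waypoints must appear in the order 10, 7, with no cell reused.
Route from 15: right to 16, up to 12, 2× left (reaching 10), down to 14, left to 13, 2× up (reaching 5), 3× right (reaching 8), up to 4, 3× left (reaching 1) — 15 moves in all.
Check: order respected (10 at step 4, 7 at step 10); 15 moves as required.

15, 16, 12, 11, 10, 14, 13, 9, 5, 6, 7, 8, 4, 3, 2, 1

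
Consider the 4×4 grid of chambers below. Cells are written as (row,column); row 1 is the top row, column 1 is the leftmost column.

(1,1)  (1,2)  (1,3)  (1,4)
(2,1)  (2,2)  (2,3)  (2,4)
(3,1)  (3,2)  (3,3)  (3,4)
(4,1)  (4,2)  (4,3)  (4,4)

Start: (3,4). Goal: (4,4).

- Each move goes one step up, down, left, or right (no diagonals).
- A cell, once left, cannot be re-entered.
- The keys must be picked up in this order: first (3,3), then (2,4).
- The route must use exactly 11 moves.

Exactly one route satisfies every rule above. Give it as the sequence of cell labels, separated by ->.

The waypoints must appear in the order (3,3), (2,4), with no cell reused.
Route from (3,4): left 1 to (3,3), up 1 to (2,3), right 1 to (2,4), up 1 to (1,4), left 2 to (1,2), down 3 to (4,2), right 2 to (4,4) — 11 moves in all.
Check: order respected ((3,3) at step 1, (2,4) at step 3); 11 moves as required.

(3,4) -> (3,3) -> (2,3) -> (2,4) -> (1,4) -> (1,3) -> (1,2) -> (2,2) -> (3,2) -> (4,2) -> (4,3) -> (4,4)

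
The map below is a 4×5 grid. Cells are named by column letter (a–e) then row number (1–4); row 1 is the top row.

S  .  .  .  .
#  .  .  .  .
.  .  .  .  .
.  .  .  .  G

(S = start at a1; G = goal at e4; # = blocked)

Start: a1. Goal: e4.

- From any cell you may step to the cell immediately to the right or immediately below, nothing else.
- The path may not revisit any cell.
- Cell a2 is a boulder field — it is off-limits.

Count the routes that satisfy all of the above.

A right/down-only route from a1 to e4 makes exactly 3 down-moves and 4 right-moves in some order.
With no other constraints that would be C(7,3) = 35 routes.
Subtract routes through each blocked cell (inclusion–exclusion for overlaps): − through a2: 15 → 20.
That gives 20 routes.

20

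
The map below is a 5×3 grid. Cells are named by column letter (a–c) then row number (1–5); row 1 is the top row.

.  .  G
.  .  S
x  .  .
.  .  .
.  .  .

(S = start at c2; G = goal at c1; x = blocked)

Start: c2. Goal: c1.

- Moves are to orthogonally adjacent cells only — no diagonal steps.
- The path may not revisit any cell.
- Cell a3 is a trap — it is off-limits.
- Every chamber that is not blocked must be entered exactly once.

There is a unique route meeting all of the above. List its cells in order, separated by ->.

c2 -> c3 -> c4 -> c5 -> b5 -> a5 -> a4 -> b4 -> b3 -> b2 -> a2 -> a1 -> b1 -> c1

Need to visit all 14 open cells exactly once, starting at c2 and ending at c1.
Route from c2: down 3 to c5, left 2 to a5, up 1 to a4, right 1 to b4, up 2 to b2, left 1 to a2, up 1 to a1, right 2 to c1 — 13 moves in all.
Check: all 14 open cells covered.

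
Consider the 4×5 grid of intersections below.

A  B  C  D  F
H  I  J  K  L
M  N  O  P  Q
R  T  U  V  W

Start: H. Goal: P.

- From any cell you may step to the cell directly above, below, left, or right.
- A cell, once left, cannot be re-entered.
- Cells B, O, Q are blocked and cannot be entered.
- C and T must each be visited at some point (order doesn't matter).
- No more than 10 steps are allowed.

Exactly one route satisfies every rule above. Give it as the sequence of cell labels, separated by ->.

H -> M -> R -> T -> N -> I -> J -> C -> D -> K -> P

The budget equals the shortest possible length, so every move has to be on a shortest route through the required cells.
Route from H: 2× down (reaching R), right to T, 2× up (reaching I), right to J, up to C, right to D, 2× down (reaching P) — 10 moves in all.
Check: all required cells visited; 10 ≤ 10 moves.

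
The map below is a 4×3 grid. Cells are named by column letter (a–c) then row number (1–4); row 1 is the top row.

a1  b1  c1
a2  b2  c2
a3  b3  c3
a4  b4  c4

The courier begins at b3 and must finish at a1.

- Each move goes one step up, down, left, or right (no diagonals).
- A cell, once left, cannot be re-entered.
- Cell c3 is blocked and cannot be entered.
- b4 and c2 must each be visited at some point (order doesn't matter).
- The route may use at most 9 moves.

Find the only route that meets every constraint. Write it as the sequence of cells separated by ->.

The budget equals the shortest possible length, so every move has to be on a shortest route through the required cells.
Route from b3: down to b4, left to a4, 2× up (reaching a2), 2× right (reaching c2), up to c1, 2× left (reaching a1) — 9 moves in all.
Check: all required cells visited; 9 ≤ 9 moves.

b3 -> b4 -> a4 -> a3 -> a2 -> b2 -> c2 -> c1 -> b1 -> a1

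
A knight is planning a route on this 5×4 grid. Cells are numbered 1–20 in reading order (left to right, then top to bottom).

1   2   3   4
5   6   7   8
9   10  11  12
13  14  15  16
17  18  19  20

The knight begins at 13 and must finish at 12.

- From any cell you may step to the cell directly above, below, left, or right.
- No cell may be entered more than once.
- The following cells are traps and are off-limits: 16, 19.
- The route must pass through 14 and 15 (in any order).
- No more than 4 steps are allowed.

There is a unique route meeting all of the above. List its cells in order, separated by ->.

The budget equals the shortest possible length, so every move has to be on a shortest route through the required cells.
Route from 13: 2× right (reaching 15), up to 11, right to 12 — 4 moves in all.
Check: all required cells visited; 4 ≤ 4 moves.

13 -> 14 -> 15 -> 11 -> 12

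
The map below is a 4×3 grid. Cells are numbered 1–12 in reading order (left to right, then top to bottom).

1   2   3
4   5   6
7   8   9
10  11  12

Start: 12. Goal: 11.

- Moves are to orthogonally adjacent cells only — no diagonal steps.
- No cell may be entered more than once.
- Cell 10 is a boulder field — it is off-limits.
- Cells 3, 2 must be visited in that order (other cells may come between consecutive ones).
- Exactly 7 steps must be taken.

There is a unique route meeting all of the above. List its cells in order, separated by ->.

The waypoints must appear in the order 3, 2, with no cell reused.
Route from 12: 3× up (reaching 3), left to 2, 3× down (reaching 11) — 7 moves in all.
Check: order respected (3 at step 3, 2 at step 4); 7 moves as required.

12 -> 9 -> 6 -> 3 -> 2 -> 5 -> 8 -> 11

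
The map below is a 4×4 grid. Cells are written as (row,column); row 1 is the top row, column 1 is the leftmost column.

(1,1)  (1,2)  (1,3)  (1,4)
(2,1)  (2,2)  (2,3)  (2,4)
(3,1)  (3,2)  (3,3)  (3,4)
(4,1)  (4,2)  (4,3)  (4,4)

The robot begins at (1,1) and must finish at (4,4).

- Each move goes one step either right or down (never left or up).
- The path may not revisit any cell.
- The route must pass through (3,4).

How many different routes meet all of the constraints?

10

A right/down-only route from (1,1) to (4,4) makes exactly 3 down-moves and 3 right-moves in some order.
With no other constraints that would be C(6,3) = 20 routes.
Split at (3,4) and multiply the segment counts: (1,1)→(3,4): 10; (3,4)→(4,4): 1; product = 10.
That gives 10 routes.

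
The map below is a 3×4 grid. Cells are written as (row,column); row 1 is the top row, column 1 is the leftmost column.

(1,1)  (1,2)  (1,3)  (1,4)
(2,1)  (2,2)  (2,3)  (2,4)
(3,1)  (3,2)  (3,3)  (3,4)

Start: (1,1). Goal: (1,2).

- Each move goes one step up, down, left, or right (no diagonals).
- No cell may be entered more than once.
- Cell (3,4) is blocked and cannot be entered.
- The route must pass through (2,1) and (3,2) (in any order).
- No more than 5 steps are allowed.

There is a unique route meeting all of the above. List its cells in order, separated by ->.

The budget equals the shortest possible length, so every move has to be on a shortest route through the required cells.
Route from (1,1): 2× down (reaching (3,1)), right to (3,2), 2× up (reaching (1,2)) — 5 moves in all.
Check: all required cells visited; 5 ≤ 5 moves.

(1,1) -> (2,1) -> (3,1) -> (3,2) -> (2,2) -> (1,2)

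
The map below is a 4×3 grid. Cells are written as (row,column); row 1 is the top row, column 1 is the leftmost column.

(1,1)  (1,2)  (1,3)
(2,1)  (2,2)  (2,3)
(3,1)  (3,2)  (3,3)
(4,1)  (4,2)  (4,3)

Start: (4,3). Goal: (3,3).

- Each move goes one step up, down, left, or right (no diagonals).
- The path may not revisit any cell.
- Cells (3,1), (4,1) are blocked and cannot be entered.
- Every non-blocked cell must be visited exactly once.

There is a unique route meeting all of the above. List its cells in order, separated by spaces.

(4,3) (4,2) (3,2) (2,2) (2,1) (1,1) (1,2) (1,3) (2,3) (3,3)

Need to visit all 10 open cells exactly once, starting at (4,3) and ending at (3,3).
Cell (1,1) has only two open neighbours ((2,1) and (1,2)), so the path must pass straight through it: one of those is the cell it's entered from and the other is where it exits.
Route from (4,3): left to (4,2), 2× up (reaching (2,2)), left to (2,1), up to (1,1), 2× right (reaching (1,3)), 2× down (reaching (3,3)) — 9 moves in all.
Check: all 10 open cells covered.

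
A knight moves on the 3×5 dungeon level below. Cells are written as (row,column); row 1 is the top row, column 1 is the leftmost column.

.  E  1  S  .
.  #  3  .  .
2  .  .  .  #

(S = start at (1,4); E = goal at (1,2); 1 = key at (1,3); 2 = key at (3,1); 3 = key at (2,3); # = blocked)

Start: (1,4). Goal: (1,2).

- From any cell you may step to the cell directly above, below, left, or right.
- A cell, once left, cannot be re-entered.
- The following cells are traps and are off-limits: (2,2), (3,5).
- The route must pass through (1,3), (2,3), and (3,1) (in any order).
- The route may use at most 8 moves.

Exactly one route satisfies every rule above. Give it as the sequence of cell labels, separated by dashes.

The 8-move cap with required stops at (1,3), (2,3), (3,1) leaves no slack for detours.
Route from (1,4): left to (1,3), 2× down (reaching (3,3)), 2× left (reaching (3,1)), 2× up (reaching (1,1)), right to (1,2) — 8 moves in all.
Check: all required cells visited; 8 ≤ 8 moves.

(1,4) - (1,3) - (2,3) - (3,3) - (3,2) - (3,1) - (2,1) - (1,1) - (1,2)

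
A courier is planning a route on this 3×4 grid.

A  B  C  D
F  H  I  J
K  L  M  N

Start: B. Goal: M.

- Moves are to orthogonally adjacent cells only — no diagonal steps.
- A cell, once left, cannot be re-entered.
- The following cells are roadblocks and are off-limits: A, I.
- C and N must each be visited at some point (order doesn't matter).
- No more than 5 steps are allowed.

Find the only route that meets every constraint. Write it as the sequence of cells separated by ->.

B -> C -> D -> J -> N -> M

The 5-move cap with required stops at C, N leaves no slack for detours.
Route from B: 2× right (reaching D), 2× down (reaching N), left to M — 5 moves in all.
Check: all required cells visited; 5 ≤ 5 moves.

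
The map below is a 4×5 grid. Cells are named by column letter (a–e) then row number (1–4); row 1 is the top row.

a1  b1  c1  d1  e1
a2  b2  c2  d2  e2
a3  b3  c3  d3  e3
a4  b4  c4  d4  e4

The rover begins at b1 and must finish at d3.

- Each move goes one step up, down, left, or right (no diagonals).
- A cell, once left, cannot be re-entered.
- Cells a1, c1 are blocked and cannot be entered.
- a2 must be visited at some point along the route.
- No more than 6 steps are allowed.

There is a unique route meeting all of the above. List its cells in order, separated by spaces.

The 6-move cap with required stops at a2 leaves no slack for detours.
Route from b1: down to b2, left to a2, down to a3, 3× right (reaching d3) — 6 moves in all.
Check: all required cells visited; 6 ≤ 6 moves.

b1 b2 a2 a3 b3 c3 d3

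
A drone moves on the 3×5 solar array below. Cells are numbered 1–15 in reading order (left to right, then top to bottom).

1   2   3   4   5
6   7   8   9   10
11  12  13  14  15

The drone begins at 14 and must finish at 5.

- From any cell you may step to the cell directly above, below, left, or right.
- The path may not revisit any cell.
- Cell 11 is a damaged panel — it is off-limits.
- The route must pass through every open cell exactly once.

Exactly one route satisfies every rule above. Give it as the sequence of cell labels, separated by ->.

14 -> 15 -> 10 -> 9 -> 8 -> 13 -> 12 -> 7 -> 6 -> 1 -> 2 -> 3 -> 4 -> 5

Need to visit all 14 open cells exactly once, starting at 14 and ending at 5.
Route from 14: right to 15, up to 10, 2× left (reaching 8), down to 13, left to 12, up to 7, left to 6, up to 1, 4× right (reaching 5) — 13 moves in all.
Check: all 14 open cells covered.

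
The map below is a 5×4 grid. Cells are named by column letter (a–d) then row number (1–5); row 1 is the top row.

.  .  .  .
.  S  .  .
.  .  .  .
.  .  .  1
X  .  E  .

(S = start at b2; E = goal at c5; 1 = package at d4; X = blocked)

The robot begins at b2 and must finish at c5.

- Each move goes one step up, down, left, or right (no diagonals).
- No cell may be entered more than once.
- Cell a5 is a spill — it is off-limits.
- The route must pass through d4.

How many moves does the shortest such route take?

6

Any route passes through d4 somewhere between b2 and c5. Summing Manhattan distances along the two legs (b2 → d4 → c5) gives a lower bound of 4 + 2 = 6 moves.
A route of 6 moves achieves this: b2 → b3 → b4 → c4 → d4 → d5 → c5.
Since 6 matches the lower bound, it is optimal.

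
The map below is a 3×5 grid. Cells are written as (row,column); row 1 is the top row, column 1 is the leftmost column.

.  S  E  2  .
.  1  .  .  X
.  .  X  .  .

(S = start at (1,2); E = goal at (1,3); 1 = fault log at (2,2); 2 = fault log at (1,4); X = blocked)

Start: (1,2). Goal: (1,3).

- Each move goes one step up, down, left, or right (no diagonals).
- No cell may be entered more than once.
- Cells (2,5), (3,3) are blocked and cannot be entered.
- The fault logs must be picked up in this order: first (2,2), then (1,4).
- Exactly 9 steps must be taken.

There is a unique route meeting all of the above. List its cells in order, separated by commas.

(1,2), (1,1), (2,1), (3,1), (3,2), (2,2), (2,3), (2,4), (1,4), (1,3)

The waypoints must appear in the order (2,2), (1,4), with no cell reused.
Route from (1,2): left 1 to (1,1), down 2 to (3,1), right 1 to (3,2), up 1 to (2,2), right 2 to (2,4), up 1 to (1,4), left 1 to (1,3) — 9 moves in all.
Check: order respected (1 at step 5, 2 at step 8); 9 moves as required.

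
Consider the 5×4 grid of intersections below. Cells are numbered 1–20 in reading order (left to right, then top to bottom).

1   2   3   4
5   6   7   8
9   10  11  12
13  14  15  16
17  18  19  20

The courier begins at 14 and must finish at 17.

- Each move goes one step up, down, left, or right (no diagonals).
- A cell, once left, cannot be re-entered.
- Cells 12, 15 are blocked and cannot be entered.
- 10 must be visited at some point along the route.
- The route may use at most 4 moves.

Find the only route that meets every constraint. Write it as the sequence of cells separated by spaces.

The 4-move cap with required stops at 10 leaves no slack for detours.
Route from 14: up to 10, left to 9, 2× down (reaching 17) — 4 moves in all.
Check: all required cells visited; 4 ≤ 4 moves.

14 10 9 13 17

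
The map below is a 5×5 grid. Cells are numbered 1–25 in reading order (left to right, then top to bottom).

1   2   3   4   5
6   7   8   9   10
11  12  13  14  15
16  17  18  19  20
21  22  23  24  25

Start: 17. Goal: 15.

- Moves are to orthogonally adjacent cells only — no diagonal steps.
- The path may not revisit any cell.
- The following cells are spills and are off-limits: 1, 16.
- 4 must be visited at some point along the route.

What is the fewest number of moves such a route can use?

Any route passes through 4 somewhere between 17 and 15. Summing Manhattan distances along the two legs (17 → 4 → 15) gives a lower bound of 5 + 3 = 8 moves.
A route of 8 moves achieves this: 17 → 12 → 7 → 2 → 3 → 4 → 9 → 14 → 15.
Since 8 matches the lower bound, it is optimal.

8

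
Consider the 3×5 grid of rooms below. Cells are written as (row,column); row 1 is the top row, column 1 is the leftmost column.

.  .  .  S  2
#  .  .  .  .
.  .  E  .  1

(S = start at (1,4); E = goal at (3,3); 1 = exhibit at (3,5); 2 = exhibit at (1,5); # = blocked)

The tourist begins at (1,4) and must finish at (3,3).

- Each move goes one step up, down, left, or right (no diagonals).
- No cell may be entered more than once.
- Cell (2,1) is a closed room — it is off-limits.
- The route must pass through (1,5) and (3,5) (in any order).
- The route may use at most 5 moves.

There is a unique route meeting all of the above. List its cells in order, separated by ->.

The budget equals the shortest possible length, so every move has to be on a shortest route through the required cells.
Route from (1,4): right to (1,5), 2× down (reaching (3,5)), 2× left (reaching (3,3)) — 5 moves in all.
Check: all required cells visited; 5 ≤ 5 moves.

(1,4) -> (1,5) -> (2,5) -> (3,5) -> (3,4) -> (3,3)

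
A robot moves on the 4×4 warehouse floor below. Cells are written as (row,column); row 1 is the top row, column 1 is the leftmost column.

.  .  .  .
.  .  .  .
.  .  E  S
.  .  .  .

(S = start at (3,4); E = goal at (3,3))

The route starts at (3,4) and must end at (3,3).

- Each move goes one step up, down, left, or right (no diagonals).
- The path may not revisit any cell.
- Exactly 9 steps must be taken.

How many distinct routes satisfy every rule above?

Need simple routes of exactly 9 moves from (3,4) to (3,3) (Manhattan distance 1, so 4 moves are spent on a detour and 4 undoing it).
Branch systematically from the start, pruning whenever the remaining move budget drops below the Manhattan distance to (3,3) or differs from it in parity. Grouping the completions by first move — via (2,4): 16; via (4,4): 5 (no valid completion starts via (3,3)) — and summing: 16 + 5 = 21.
That gives 21 routes.

21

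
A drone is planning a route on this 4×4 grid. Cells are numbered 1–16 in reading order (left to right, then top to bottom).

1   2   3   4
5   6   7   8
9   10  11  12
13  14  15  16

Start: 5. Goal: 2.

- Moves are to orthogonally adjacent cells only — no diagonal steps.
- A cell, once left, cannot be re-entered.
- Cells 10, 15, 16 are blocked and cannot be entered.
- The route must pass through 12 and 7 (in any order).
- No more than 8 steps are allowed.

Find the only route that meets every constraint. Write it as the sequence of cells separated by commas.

The budget equals the shortest possible length, so every move has to be on a shortest route through the required cells.
Route from 5: right 2 to 7, down 1 to 11, right 1 to 12, up 2 to 4, left 2 to 2 — 8 moves in all.
Check: all required cells visited; 8 ≤ 8 moves.

5, 6, 7, 11, 12, 8, 4, 3, 2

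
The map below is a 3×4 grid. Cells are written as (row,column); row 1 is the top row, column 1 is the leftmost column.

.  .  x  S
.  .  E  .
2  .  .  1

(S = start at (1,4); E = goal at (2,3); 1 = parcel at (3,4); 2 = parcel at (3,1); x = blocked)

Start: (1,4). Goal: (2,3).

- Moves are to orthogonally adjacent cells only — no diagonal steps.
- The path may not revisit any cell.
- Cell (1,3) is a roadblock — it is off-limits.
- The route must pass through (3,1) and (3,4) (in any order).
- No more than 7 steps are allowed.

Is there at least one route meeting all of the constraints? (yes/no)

Even ignoring the no-revisit rule, getting from (1,4) to (2,3), taking the cheapest ordering (1,4) → (3,4) → (3,1) → (2,3) needs at least 2 + 3 + 3 = 8 moves (Manhattan distance per leg), which exceeds the 7-move limit.

no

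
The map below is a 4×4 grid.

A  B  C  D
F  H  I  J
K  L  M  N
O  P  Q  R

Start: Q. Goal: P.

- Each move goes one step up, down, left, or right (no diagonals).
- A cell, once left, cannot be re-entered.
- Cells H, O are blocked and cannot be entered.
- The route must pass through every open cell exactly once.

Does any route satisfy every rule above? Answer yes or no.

yes

One route that works: Q → R → N → M → I → J → D → C → B → A → F → K → L → P.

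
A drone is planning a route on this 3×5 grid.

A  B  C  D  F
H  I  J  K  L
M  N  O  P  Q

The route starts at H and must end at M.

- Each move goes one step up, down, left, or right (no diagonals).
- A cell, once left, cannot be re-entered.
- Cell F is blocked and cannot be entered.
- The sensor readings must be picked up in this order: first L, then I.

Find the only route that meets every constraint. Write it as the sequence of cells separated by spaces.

The waypoints must appear in the order L, I, with no cell reused.
Route from H: up to A, 3× right (reaching D), down to K, right to L, down to Q, 2× left (reaching O), up to J, left to I, down to N, left to M — 13 moves in all.
Check: order respected (L at step 6, I at step 11).

H A B C D K L Q P O J I N M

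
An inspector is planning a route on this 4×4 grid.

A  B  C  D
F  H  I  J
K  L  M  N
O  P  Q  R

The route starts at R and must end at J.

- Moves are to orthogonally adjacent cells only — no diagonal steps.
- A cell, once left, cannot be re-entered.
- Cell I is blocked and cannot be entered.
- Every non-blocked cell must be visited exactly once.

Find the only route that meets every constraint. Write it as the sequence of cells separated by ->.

R -> N -> M -> Q -> P -> O -> K -> L -> H -> F -> A -> B -> C -> D -> J

Need to visit all 15 open cells exactly once, starting at R and ending at J.
Route from R: up to N, left to M, down to Q, 2× left (reaching O), up to K, right to L, up to H, left to F, up to A, 3× right (reaching D), down to J — 14 moves in all.
Check: all 15 open cells covered.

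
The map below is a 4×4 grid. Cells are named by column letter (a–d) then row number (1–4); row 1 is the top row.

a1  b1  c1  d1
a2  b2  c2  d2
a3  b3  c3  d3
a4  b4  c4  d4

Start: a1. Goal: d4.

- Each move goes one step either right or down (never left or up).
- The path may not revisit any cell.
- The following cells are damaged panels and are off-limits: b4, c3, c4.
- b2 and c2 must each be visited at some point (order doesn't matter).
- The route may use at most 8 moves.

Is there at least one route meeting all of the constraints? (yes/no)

One route that works: a1 → a2 → b2 → c2 → d2 → d3 → d4.

yes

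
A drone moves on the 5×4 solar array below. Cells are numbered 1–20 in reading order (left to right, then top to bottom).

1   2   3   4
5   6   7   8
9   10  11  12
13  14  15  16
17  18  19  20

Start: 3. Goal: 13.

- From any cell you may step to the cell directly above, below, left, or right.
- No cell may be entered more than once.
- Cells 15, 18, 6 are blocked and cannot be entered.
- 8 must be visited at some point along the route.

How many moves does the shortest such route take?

Any route passes through 8 somewhere between 3 and 13. Summing Manhattan distances along the two legs (3 → 8 → 13) gives a lower bound of 2 + 5 = 7 moves.
A route of 7 moves achieves this: 3 → 7 → 8 → 12 → 11 → 10 → 14 → 13.
Since 7 matches the lower bound, it is optimal.

7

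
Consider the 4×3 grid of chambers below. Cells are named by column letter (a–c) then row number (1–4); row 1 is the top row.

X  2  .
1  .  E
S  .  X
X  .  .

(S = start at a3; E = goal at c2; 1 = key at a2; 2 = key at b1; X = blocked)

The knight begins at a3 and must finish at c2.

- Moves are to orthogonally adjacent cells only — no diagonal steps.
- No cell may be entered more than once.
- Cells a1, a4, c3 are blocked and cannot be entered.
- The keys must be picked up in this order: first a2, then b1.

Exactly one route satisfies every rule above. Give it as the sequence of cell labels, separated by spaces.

The waypoints must appear in the order a2, b1, with no cell reused.
Route from a3: up to a2, right to b2, up to b1, right to c1, down to c2 — 5 moves in all.
Check: order respected (1 at step 1, 2 at step 3).

a3 a2 b2 b1 c1 c2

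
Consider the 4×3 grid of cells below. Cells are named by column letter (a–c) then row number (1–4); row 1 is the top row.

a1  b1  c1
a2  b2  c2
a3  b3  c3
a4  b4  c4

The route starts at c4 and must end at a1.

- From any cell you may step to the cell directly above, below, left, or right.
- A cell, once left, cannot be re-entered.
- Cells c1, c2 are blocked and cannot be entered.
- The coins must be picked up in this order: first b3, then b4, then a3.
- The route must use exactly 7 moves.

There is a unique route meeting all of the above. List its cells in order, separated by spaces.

The waypoints must appear in the order b3, b4, a3, with no cell reused.
Route from c4: up 1 to c3, left 1 to b3, down 1 to b4, left 1 to a4, up 3 to a1 — 7 moves in all.
Check: order respected (b3 at step 2, b4 at step 3, a3 at step 5); 7 moves as required.

c4 c3 b3 b4 a4 a3 a2 a1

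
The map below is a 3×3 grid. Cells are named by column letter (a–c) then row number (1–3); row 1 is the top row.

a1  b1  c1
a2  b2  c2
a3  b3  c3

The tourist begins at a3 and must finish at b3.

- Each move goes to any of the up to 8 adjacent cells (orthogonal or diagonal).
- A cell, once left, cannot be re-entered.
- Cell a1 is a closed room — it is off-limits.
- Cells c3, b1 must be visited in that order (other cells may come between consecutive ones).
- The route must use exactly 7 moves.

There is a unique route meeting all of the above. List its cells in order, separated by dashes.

The waypoints must appear in the order c3, b1, with no cell reused.
Route from a3: up-right to b2, down-right to c3, 2× up (reaching c1), left to b1, down-left to a2, down-right to b3 — 7 moves in all.
Check: order respected (c3 at step 2, b1 at step 5); 7 moves as required.

a3 - b2 - c3 - c2 - c1 - b1 - a2 - b3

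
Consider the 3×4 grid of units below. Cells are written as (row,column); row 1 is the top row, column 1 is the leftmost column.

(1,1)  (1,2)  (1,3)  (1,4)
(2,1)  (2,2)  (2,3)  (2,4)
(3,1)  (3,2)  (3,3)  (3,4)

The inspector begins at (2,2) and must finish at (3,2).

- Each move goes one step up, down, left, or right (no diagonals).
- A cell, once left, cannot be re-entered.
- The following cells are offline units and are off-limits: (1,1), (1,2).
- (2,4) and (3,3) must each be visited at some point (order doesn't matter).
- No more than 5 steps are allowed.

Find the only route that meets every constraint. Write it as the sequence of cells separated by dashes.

The 5-move cap with required stops at (2,4), (3,3) leaves no slack for detours.
Route from (2,2): right 2 to (2,4), down 1 to (3,4), left 2 to (3,2) — 5 moves in all.
Check: all required cells visited; 5 ≤ 5 moves.

(2,2) - (2,3) - (2,4) - (3,4) - (3,3) - (3,2)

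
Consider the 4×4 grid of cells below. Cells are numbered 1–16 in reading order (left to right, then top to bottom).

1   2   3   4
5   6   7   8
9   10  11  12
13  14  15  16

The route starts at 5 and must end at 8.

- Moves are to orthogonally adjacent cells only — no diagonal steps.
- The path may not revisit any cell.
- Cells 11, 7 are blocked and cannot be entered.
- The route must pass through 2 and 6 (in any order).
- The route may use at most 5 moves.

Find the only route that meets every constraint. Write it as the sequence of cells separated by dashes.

5 - 6 - 2 - 3 - 4 - 8

The 5-move cap with required stops at 2, 6 leaves no slack for detours.
Route from 5: right 1 to 6, up 1 to 2, right 2 to 4, down 1 to 8 — 5 moves in all.
Check: all required cells visited; 5 ≤ 5 moves.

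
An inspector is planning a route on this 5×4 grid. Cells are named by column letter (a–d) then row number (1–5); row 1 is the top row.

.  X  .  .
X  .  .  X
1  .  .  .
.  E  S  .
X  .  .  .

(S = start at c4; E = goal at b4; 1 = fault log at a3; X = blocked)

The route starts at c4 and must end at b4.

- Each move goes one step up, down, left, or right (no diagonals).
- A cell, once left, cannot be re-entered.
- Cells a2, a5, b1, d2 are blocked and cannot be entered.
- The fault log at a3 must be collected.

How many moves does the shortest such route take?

5

Any route passes through a3 somewhere between c4 and b4. Summing Manhattan distances along the two legs (c4 → a3 → b4) gives a lower bound of 3 + 2 = 5 moves.
A route of 5 moves achieves this: c4 → c3 → b3 → a3 → a4 → b4.
Since 5 matches the lower bound, it is optimal.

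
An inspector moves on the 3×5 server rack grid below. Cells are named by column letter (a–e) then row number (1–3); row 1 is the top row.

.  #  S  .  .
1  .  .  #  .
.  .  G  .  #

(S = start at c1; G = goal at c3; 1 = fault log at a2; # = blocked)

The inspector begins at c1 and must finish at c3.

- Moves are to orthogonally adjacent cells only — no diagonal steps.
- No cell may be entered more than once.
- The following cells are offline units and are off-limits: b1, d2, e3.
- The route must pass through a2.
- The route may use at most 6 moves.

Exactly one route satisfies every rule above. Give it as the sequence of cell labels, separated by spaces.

The budget equals the shortest possible length, so every move has to be on a shortest route through the required cells.
Route from c1: down to c2, 2× left (reaching a2), down to a3, 2× right (reaching c3) — 6 moves in all.
Check: all required cells visited; 6 ≤ 6 moves.

c1 c2 b2 a2 a3 b3 c3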